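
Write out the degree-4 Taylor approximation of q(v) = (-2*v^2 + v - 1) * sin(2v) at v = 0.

Shift and add copies of the series according to the polynomial's terms.
[v^0] = 0;  [v^1] = -2;  [v^2] = 2;  [v^3] = -8/3;  [v^4] = -4/3.

-4*v^4/3 - 8*v^3/3 + 2*v^2 - 2*v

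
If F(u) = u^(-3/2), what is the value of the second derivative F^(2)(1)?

15/4

The coefficient of (u - 1)^2 in the expansion is 15/8, so F′′(1) = 2! * (15/8) = 15/4.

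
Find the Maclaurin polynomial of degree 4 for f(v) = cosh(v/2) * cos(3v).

1081*v^4/384 - 35*v^2/8 + 1

Take the Cauchy product of the two expansions.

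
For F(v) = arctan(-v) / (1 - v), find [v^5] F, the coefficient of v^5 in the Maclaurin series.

-13/15

Expand 1/(denominator) as a geometric series and multiply by the numerator's series.
F(0) = 0
F′(0) = -1
F′′(0) = -2
F′′′(0) = -4
F^(4)(0) = -16
F^(5)(0) = -104
So c_5 = F^(5)(0)/5! = -13/15.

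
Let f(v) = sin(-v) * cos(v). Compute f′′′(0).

Write out both Maclaurin series and multiply, keeping only the needed powers.
From the series, [v^3] f = 2/3; multiply by 3! = 6 to get 4.

4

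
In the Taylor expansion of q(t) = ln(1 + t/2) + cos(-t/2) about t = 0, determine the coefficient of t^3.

1/24

Expand each term separately and add.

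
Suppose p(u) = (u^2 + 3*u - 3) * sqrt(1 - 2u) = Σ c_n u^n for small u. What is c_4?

-1/8

Shift and add copies of the series according to the polynomial's terms.
p(0) = -3
p′(0) = 6
p′′(0) = -1
p′′′(0) = -6
p^(4)(0) = -3
So c_4 = p^(4)(0)/4! = -1/8.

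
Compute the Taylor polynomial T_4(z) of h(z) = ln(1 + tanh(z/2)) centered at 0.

z^4/192 - z^2/8 + z/2

Let u equal the inner series; expand the outer function in u and truncate.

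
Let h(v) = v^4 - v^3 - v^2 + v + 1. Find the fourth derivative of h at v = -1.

24

Use the known series and substitute for the argument.
The coefficient of (v + 1)^4 in the expansion is 1, so h^(4)(-1) = 4! * (1) = 24.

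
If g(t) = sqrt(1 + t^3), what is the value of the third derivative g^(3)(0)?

From the series, [t^3] g = 1/2; multiply by 3! = 6 to get 3.

3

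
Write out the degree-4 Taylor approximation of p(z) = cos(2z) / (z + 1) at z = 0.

-z^4/3 + z^3 - z^2 - z + 1

Expand 1/(denominator) as a geometric series and multiply by the numerator's series.
p(0) = 1
p′(0) = -1
p′′(0) = -2
p′′′(0) = 6
p^(4)(0) = -8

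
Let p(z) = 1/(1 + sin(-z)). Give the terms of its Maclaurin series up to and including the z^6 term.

Plug the Maclaurin series of the inner function into that of the outer and collect terms.

17*z^6/45 + 61*z^5/120 + 2*z^4/3 + 5*z^3/6 + z^2 + z + 1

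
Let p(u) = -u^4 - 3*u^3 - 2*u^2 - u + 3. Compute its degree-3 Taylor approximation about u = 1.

-7*(u - 1)^3 - 17*(u - 1)^2 - 18*(u - 1) - 4

[(u - 1)^0] = -4;  [(u - 1)^1] = -18;  [(u - 1)^2] = -17;  [(u - 1)^3] = -7.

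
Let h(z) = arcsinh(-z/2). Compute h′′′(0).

Apply the Taylor formula c_k = f^(k)(a)/k!.
From the series, [z^3] h = 1/48; multiply by 3! = 6 to get 1/8.

1/8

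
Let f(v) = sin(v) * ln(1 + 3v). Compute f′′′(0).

Expand each factor separately, then convolve coefficients.
The coefficient of v^3 in the expansion is -9/2, so f′′′(0) = 3! * (-9/2) = -27.

-27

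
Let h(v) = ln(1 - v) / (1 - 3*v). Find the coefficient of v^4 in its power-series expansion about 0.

Expand 1/(denominator) as a geometric series and multiply by the numerator's series.
So c_4 = h^(4)(0)/4! = -131/4.

-131/4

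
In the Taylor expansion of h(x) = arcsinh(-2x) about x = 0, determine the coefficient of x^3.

h(0) = 0
h′(0) = -2
h′′(0) = 0
h′′′(0) = 8
So c_3 = h′′′(0)/3! = 4/3.

4/3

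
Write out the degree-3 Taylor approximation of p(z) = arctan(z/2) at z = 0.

p(0) = 0
p′(0) = 1/2
p′′(0) = 0
p′′′(0) = -1/4
Then c_k = p^(k)(0)/k! gives each Taylor coefficient.

-z^3/24 + z/2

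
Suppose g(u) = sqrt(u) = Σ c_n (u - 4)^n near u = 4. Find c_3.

g(4) = 2
g′(4) = 1/4
g′′(4) = -1/32
g′′′(4) = 3/256
Dividing each by k! gives the coefficients c_0, ..., c_3.

1/512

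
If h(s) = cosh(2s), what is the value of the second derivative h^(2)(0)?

From the series, [s^2] h = 2; multiply by 2! = 2 to get 4.

4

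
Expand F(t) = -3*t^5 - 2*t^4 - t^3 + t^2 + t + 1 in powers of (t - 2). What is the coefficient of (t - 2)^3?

-137

Use the known series and substitute for the argument.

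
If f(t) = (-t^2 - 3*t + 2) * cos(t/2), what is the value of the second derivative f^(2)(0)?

Multiply each power in the prefactor through the base expansion.
The coefficient of t^2 in the expansion is -5/4, so f′′(0) = 2! * (-5/4) = -5/2.

-5/2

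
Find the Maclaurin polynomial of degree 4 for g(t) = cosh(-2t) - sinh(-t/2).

2*t^4/3 + t^3/48 + 2*t^2 + t/2 + 1

Expand each term separately and add.
g(0) = 1
g′(0) = 1/2
g′′(0) = 4
g′′′(0) = 1/8
g^(4)(0) = 16
Dividing each by k! gives the coefficients c_0, ..., c_4.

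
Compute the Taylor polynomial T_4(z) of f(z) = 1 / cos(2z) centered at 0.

10*z^4/3 + 2*z^2 + 1

Divide the numerator series by the denominator series (power-series long division).
f(0) = 1
f′(0) = 0
f′′(0) = 4
f′′′(0) = 0
f^(4)(0) = 80
Dividing each by k! gives the coefficients c_0, ..., c_4.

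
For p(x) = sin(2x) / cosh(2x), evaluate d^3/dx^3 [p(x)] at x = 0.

-32

Divide the numerator series by the denominator series (power-series long division).
The coefficient of x^3 in the expansion is -16/3, so p′′′(0) = 3! * (-16/3) = -32.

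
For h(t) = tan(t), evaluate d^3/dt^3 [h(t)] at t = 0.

The coefficient of t^3 in the expansion is 1/3, so h′′′(0) = 3! * (1/3) = 2.

2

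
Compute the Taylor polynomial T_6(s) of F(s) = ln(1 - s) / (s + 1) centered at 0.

37*s^6/60 - 47*s^5/60 + 7*s^4/12 - 5*s^3/6 + s^2/2 - s

Expand 1/(denominator) as a geometric series and multiply by the numerator's series.
F(0) = 0
F′(0) = -1
F′′(0) = 1
F′′′(0) = -5
F^(4)(0) = 14
F^(5)(0) = -94
F^(6)(0) = 444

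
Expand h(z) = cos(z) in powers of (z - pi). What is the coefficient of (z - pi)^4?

-1/24

[(z - pi)^0] = -1;  [(z - pi)^1] = 0;  [(z - pi)^2] = 1/2;  [(z - pi)^3] = 0;  [(z - pi)^4] = -1/24.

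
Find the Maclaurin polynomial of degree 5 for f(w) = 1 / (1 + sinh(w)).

Use the geometric series for the reciprocal, then substitute.
f(0) = 1
f′(0) = -1
f′′(0) = 2
f′′′(0) = -7
f^(4)(0) = 32
f^(5)(0) = -181

-181*w^5/120 + 4*w^4/3 - 7*w^3/6 + w^2 - w + 1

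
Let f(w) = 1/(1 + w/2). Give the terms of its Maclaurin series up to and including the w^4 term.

w^4/16 - w^3/8 + w^2/4 - w/2 + 1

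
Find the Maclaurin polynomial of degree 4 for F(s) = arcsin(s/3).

s^3/162 + s/3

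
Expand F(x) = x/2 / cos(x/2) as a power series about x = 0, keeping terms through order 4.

Write the quotient as an unknown series and match coefficients against numerator = denominator · series.

x^3/16 + x/2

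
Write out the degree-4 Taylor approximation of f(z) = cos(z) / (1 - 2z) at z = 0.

337*z^4/24 + 7*z^3 + 7*z^2/2 + 2*z + 1

Multiply the two series term by term and collect like powers.
f(0) = 1
f′(0) = 2
f′′(0) = 7
f′′′(0) = 42
f^(4)(0) = 337
Dividing each by k! gives the coefficients c_0, ..., c_4.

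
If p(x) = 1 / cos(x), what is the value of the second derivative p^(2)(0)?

Divide the numerator series by the denominator series (power-series long division).
The coefficient of x^2 in the expansion is 1/2, so p′′(0) = 2! * (1/2) = 1.

1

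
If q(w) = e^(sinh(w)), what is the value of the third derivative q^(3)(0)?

Let u equal the inner series; expand the outer function in u and truncate.
The coefficient of w^3 in the expansion is 1/3, so q′′′(0) = 3! * (1/3) = 2.

2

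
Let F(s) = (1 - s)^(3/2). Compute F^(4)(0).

The coefficient of s^4 in the expansion is 3/128, so F^(4)(0) = 4! * (3/128) = 9/16.

9/16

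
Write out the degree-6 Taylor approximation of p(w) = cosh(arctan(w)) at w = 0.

Let u equal the inner series; expand the outer function in u and truncate.

29*w^6/144 - 7*w^4/24 + w^2/2 + 1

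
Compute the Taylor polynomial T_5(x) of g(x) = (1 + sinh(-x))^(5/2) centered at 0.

-145*x^5/768 + 75*x^4/128 - 35*x^3/48 + 15*x^2/8 - 5*x/2 + 1

Compose series: expand the inner function first, then feed it into the outer expansion.
g(0) = 1
g′(0) = -5/2
g′′(0) = 15/4
g′′′(0) = -35/8
g^(4)(0) = 225/16
g^(5)(0) = -725/32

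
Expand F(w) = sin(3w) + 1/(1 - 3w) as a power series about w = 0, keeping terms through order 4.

Add the two expansions coefficient-wise.
F(0) = 1
F′(0) = 6
F′′(0) = 18
F′′′(0) = 135
F^(4)(0) = 1944
Dividing each by k! gives the coefficients c_0, ..., c_4.

81*w^4 + 45*w^3/2 + 9*w^2 + 6*w + 1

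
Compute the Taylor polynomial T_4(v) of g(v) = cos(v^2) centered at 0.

Compute the successive derivatives at the expansion point and divide by k!.
g(0) = 1
g′(0) = 0
g′′(0) = 0
g′′′(0) = 0
g^(4)(0) = -12

1 - v^4/2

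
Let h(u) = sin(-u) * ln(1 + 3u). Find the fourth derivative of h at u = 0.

Write out both Maclaurin series and multiply, keeping only the needed powers.
From the series, [u^4] h = -17/2; multiply by 4! = 24 to get -204.

-204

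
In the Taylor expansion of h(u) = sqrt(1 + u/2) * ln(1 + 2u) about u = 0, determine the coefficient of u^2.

-3/2

Take the Cauchy product of the two expansions.
[u^0] = 0;  [u^1] = 2;  [u^2] = -3/2.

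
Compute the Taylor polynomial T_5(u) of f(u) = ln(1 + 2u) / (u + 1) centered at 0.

Use 1/(1 - r) = Σ r^k on the denominator, then take the Cauchy product.
f(0) = 0
f′(0) = 2
f′′(0) = -8
f′′′(0) = 40
f^(4)(0) = -256
f^(5)(0) = 2048
Then c_k = f^(k)(0)/k! gives each Taylor coefficient.

256*u^5/15 - 32*u^4/3 + 20*u^3/3 - 4*u^2 + 2*u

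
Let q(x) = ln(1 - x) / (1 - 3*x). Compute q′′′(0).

-65

Multiply the numerator's expansion by the denominator's geometric series.
The coefficient of x^3 in the expansion is -65/6, so q′′′(0) = 3! * (-65/6) = -65.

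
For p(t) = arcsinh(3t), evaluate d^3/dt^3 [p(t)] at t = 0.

-27

From the series, [t^3] p = -9/2; multiply by 3! = 6 to get -27.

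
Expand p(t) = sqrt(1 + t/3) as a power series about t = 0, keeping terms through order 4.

-5*t^4/10368 + t^3/432 - t^2/72 + t/6 + 1

Apply the Taylor formula c_k = f^(k)(a)/k!.
p(0) = 1
p′(0) = 1/6
p′′(0) = -1/36
p′′′(0) = 1/72
p^(4)(0) = -5/432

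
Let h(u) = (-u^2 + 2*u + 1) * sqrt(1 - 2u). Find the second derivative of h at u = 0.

-7

Distribute the polynomial across the series and collect like powers.
The coefficient of u^2 in the expansion is -7/2, so h′′(0) = 2! * (-7/2) = -7.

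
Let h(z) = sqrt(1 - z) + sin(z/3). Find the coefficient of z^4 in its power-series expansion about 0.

Combine the two series term by term.
h(0) = 1
h′(0) = -1/6
h′′(0) = -1/4
h′′′(0) = -89/216
h^(4)(0) = -15/16
So c_4 = h^(4)(0)/4! = -5/128.

-5/128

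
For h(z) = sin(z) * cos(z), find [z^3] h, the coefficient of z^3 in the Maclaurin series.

Write out both Maclaurin series and multiply, keeping only the needed powers.
h(0) = 0
h′(0) = 1
h′′(0) = 0
h′′′(0) = -4
So c_3 = h′′′(0)/3! = -2/3.

-2/3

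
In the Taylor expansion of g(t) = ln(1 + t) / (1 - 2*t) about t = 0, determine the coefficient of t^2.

Expand 1/(denominator) as a geometric series and multiply by the numerator's series.
g(0) = 0
g′(0) = 1
g′′(0) = 3

3/2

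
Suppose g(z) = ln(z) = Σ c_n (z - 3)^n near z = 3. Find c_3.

1/81

c_3 = g′′′(3)/3! = 1/81.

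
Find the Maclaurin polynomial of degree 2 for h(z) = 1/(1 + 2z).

h(0) = 1
h′(0) = -2
h′′(0) = 8
The Taylor polynomial is Σ h^(k)(0)/k! · z^k.

4*z^2 - 2*z + 1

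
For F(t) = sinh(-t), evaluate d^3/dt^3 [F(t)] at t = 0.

From the series, [t^3] F = -1/6; multiply by 3! = 6 to get -1.

-1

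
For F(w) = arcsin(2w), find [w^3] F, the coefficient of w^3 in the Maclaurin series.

Compute the successive derivatives at the expansion point and divide by k!.
F(0) = 0
F′(0) = 2
F′′(0) = 0
F′′′(0) = 8
So c_3 = F′′′(0)/3! = 4/3.

4/3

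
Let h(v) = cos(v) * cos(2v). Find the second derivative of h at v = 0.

Take the Cauchy product of the two expansions.
From the series, [v^2] h = -5/2; multiply by 2! = 2 to get -5.

-5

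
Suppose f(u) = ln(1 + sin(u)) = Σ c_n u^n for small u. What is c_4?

-1/12

Compose series: expand the inner function first, then feed it into the outer expansion.
f(0) = 0
f′(0) = 1
f′′(0) = -1
f′′′(0) = 1
f^(4)(0) = -2
The Taylor polynomial is Σ f^(k)(0)/k! · u^k.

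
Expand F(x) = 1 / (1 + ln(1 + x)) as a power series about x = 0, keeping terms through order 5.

Write 1/(1+u) = 1 - u + u^2 - u^3 + ... and substitute the series for u.
F(0) = 1
F′(0) = -1
F′′(0) = 3
F′′′(0) = -14
F^(4)(0) = 88
F^(5)(0) = -694

-347*x^5/60 + 11*x^4/3 - 7*x^3/3 + 3*x^2/2 - x + 1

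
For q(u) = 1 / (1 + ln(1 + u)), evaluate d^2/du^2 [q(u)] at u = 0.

Expand as Σ (-1)^k u^k with u equal to the inner function's series.
From the series, [u^2] q = 3/2; multiply by 2! = 2 to get 3.

3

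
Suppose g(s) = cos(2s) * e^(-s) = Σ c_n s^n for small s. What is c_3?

Expand each factor separately, then convolve coefficients.

11/6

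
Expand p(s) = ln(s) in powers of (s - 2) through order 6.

-(s - 2)^6/384 + (s - 2)^5/160 - (s - 2)^4/64 + (s - 2)^3/24 - (s - 2)^2/8 + (s - 2)/2 + ln(2)

p(2) = ln(2)
p′(2) = 1/2
p′′(2) = -1/4
p′′′(2) = 1/4
p^(4)(2) = -3/8
p^(5)(2) = 3/4
p^(6)(2) = -15/8
Then c_k = p^(k)(2)/k! gives each Taylor coefficient.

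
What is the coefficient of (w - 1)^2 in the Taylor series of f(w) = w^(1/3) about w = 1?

-1/9

f(1) = 1
f′(1) = 1/3
f′′(1) = -2/9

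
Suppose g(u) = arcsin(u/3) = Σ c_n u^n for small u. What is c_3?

c_3 = g′′′(0)/3! = 1/162.

1/162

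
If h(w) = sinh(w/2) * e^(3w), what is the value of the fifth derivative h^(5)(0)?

Take the Cauchy product of the two expansions.
From the series, [w^5] h = 6841/3840; multiply by 5! = 120 to get 6841/32.

6841/32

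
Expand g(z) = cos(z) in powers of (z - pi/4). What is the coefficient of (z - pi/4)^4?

g(pi/4) = sqrt(2)/2
g′(pi/4) = -sqrt(2)/2
g′′(pi/4) = -sqrt(2)/2
g′′′(pi/4) = sqrt(2)/2
g^(4)(pi/4) = sqrt(2)/2

sqrt(2)/48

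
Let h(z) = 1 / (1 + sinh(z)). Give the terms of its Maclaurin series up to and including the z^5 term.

Expand as Σ (-1)^k u^k with u equal to the inner function's series.
h(0) = 1
h′(0) = -1
h′′(0) = 2
h′′′(0) = -7
h^(4)(0) = 32
h^(5)(0) = -181
The Taylor polynomial is Σ h^(k)(0)/k! · z^k.

-181*z^5/120 + 4*z^4/3 - 7*z^3/6 + z^2 - z + 1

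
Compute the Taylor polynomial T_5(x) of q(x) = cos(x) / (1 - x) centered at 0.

13*x^5/24 + 13*x^4/24 + x^3/2 + x^2/2 + x + 1

Expand each factor separately, then convolve coefficients.
q(0) = 1
q′(0) = 1
q′′(0) = 1
q′′′(0) = 3
q^(4)(0) = 13
q^(5)(0) = 65
Then c_k = q^(k)(0)/k! gives each Taylor coefficient.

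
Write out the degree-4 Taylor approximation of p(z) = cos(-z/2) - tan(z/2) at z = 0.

Combine the two series term by term.
p(0) = 1
p′(0) = -1/2
p′′(0) = -1/4
p′′′(0) = -1/4
p^(4)(0) = 1/16

z^4/384 - z^3/24 - z^2/8 - z/2 + 1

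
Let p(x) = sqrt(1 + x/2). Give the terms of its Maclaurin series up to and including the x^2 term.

-x^2/32 + x/4 + 1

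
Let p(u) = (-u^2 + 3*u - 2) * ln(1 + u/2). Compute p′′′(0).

-23/4

Multiply each power in the prefactor through the base expansion.
The coefficient of u^3 in the expansion is -23/24, so p′′′(0) = 3! * (-23/24) = -23/4.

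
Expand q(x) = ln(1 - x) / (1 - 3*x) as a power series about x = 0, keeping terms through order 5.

-1969*x^5/20 - 131*x^4/4 - 65*x^3/6 - 7*x^2/2 - x

Multiply the numerator's expansion by the denominator's geometric series.
q(0) = 0
q′(0) = -1
q′′(0) = -7
q′′′(0) = -65
q^(4)(0) = -786
q^(5)(0) = -11814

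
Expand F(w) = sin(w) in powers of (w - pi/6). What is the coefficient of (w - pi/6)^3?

-sqrt(3)/12

[(w - pi/6)^0] = 1/2;  [(w - pi/6)^1] = sqrt(3)/2;  [(w - pi/6)^2] = -1/4;  [(w - pi/6)^3] = -sqrt(3)/12.
So c_3 = F′′′(pi/6)/3! = -sqrt(3)/12.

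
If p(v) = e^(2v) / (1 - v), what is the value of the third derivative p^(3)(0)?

38

Multiply the two series term by term and collect like powers.
The coefficient of v^3 in the expansion is 19/3, so p′′′(0) = 3! * (19/3) = 38.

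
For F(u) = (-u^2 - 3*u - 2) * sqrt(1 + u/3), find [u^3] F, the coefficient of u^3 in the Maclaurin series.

Distribute the polynomial across the series and collect like powers.
So c_3 = F′′′(0)/3! = -7/54.

-7/54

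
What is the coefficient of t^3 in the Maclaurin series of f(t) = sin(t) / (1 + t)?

Expand each factor separately, then convolve coefficients.
f(0) = 0
f′(0) = 1
f′′(0) = -2
f′′′(0) = 5
So c_3 = f′′′(0)/3! = 5/6.

5/6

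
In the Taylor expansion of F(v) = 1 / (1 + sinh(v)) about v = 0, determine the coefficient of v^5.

Use the geometric series for the reciprocal, then substitute.
[v^0] = 1;  [v^1] = -1;  [v^2] = 1;  [v^3] = -7/6;  [v^4] = 4/3;  [v^5] = -181/120.

-181/120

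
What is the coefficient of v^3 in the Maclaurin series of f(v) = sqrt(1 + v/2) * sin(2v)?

-67/48

Multiply the two series term by term and collect like powers.
f(0) = 0
f′(0) = 2
f′′(0) = 1
f′′′(0) = -67/8
Dividing each by k! gives the coefficients c_0, ..., c_3.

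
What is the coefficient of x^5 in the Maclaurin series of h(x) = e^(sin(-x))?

Compose series: expand the inner function first, then feed it into the outer expansion.
h(0) = 1
h′(0) = -1
h′′(0) = 1
h′′′(0) = 0
h^(4)(0) = -3
h^(5)(0) = 8
Then c_k = h^(k)(0)/k! gives each Taylor coefficient.

1/15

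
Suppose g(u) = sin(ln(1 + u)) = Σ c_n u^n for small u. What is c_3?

Let u equal the inner series; expand the outer function in u and truncate.
g(0) = 0
g′(0) = 1
g′′(0) = -1
g′′′(0) = 1
Dividing each by k! gives the coefficients c_0, ..., c_3.

1/6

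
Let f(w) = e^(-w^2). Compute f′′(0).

-2

Differentiate repeatedly and evaluate at the center.
The coefficient of w^2 in the expansion is -1, so f′′(0) = 2! * (-1) = -2.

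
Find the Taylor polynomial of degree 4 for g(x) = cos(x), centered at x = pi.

-(x - pi)^4/24 + (x - pi)^2/2 - 1

Compute the successive derivatives at the expansion point and divide by k!.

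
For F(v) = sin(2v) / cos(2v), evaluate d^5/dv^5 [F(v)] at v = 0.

512

Divide the numerator series by the denominator series (power-series long division).
From the series, [v^5] F = 64/15; multiply by 5! = 120 to get 512.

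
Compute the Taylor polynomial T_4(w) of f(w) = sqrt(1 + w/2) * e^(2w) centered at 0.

Write out both Maclaurin series and multiply, keeping only the needed powers.
f(0) = 1
f′(0) = 9/4
f′′(0) = 79/16
f′′′(0) = 683/64
f^(4)(0) = 5841/256

1947*w^4/2048 + 683*w^3/384 + 79*w^2/32 + 9*w/4 + 1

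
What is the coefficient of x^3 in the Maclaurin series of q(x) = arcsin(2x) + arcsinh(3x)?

Expand each term separately and add.

-19/6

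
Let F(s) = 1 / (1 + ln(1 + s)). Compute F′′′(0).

Expand as Σ (-1)^k u^k with u equal to the inner function's series.
The coefficient of s^3 in the expansion is -7/3, so F′′′(0) = 3! * (-7/3) = -14.

-14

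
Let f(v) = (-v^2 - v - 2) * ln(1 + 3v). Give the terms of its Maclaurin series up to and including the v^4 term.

36*v^4 - 33*v^3/2 + 6*v^2 - 6*v

Distribute the polynomial across the series and collect like powers.
f(0) = 0
f′(0) = -6
f′′(0) = 12
f′′′(0) = -99
f^(4)(0) = 864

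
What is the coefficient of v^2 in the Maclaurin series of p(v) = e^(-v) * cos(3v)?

Expand each factor separately, then convolve coefficients.
p(0) = 1
p′(0) = -1
p′′(0) = -8
So c_2 = p′′(0)/2! = -4.

-4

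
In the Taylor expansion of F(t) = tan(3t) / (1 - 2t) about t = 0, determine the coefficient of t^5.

Expand each factor separately, then convolve coefficients.
So c_5 = F^(5)(0)/5! = 582/5.

582/5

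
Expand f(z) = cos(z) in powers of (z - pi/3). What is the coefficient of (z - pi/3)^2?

-1/4

[(z - pi/3)^0] = 1/2;  [(z - pi/3)^1] = -sqrt(3)/2;  [(z - pi/3)^2] = -1/4.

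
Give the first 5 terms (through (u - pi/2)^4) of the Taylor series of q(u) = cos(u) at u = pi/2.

(u - pi/2)^3/6 - (u - pi/2)

q(pi/2) = 0
q′(pi/2) = -1
q′′(pi/2) = 0
q′′′(pi/2) = 1
q^(4)(pi/2) = 0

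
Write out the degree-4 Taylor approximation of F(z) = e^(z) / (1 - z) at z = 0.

Take the Cauchy product of the two expansions.
[z^0] = 1;  [z^1] = 2;  [z^2] = 5/2;  [z^3] = 8/3;  [z^4] = 65/24.

65*z^4/24 + 8*z^3/3 + 5*z^2/2 + 2*z + 1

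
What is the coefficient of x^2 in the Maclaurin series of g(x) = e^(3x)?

Use the known series and substitute for the argument.
[x^0] = 1;  [x^1] = 3;  [x^2] = 9/2.
So c_2 = g′′(0)/2! = 9/2.

9/2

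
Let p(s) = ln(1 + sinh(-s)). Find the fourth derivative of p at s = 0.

Compose series: expand the inner function first, then feed it into the outer expansion.
From the series, [s^4] p = -5/12; multiply by 4! = 24 to get -10.

-10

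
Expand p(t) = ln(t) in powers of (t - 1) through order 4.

-(t - 1)^4/4 + (t - 1)^3/3 - (t - 1)^2/2 + (t - 1)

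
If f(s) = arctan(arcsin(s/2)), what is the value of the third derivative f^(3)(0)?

-1/8

Compose series: expand the inner function first, then feed it into the outer expansion.
The coefficient of s^3 in the expansion is -1/48, so f′′′(0) = 3! * (-1/48) = -1/8.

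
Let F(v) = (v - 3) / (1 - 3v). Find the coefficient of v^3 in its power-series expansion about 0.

-72

Distribute the polynomial across the series and collect like powers.
F(0) = -3
F′(0) = -8
F′′(0) = -48
F′′′(0) = -432
So c_3 = F′′′(0)/3! = -72.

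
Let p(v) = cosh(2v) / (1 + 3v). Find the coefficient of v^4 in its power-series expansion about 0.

299/3

Expand each factor separately, then convolve coefficients.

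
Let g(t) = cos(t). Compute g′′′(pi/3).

sqrt(3)/2

Compute the successive derivatives at the expansion point and divide by k!.
The coefficient of (t - pi/3)^3 in the expansion is sqrt(3)/12, so g′′′(pi/3) = 3! * (sqrt(3)/12) = sqrt(3)/2.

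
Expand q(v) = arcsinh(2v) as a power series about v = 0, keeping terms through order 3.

-4*v^3/3 + 2*v

Apply the Taylor formula c_k = f^(k)(a)/k!.
[v^0] = 0;  [v^1] = 2;  [v^2] = 0;  [v^3] = -4/3.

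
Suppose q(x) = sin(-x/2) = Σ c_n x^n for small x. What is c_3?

Use the known series and substitute for the argument.
[x^0] = 0;  [x^1] = -1/2;  [x^2] = 0;  [x^3] = 1/48.
So c_3 = q′′′(0)/3! = 1/48.

1/48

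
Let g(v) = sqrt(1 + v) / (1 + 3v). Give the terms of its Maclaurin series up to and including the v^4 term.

8467*v^4/128 - 353*v^3/16 + 59*v^2/8 - 5*v/2 + 1

Write out both Maclaurin series and multiply, keeping only the needed powers.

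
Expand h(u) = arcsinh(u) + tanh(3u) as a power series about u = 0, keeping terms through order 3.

Combine the two series term by term.
[u^0] = 0;  [u^1] = 4;  [u^2] = 0;  [u^3] = -55/6.

-55*u^3/6 + 4*u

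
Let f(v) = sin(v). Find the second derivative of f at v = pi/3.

-sqrt(3)/2

Compute the successive derivatives at the expansion point and divide by k!.
From the series, [(v - pi/3)^2] f = -sqrt(3)/4; multiply by 2! = 2 to get -sqrt(3)/2.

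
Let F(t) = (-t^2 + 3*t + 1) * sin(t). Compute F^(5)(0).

21

Distribute the polynomial across the series and collect like powers.
From the series, [t^5] F = 7/40; multiply by 5! = 120 to get 21.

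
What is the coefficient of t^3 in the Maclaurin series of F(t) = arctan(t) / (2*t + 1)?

11/3

Multiply the numerator's expansion by the denominator's geometric series.
F(0) = 0
F′(0) = 1
F′′(0) = -4
F′′′(0) = 22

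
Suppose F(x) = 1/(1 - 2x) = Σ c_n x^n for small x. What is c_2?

4

Compute the successive derivatives at the expansion point and divide by k!.
[x^0] = 1;  [x^1] = 2;  [x^2] = 4.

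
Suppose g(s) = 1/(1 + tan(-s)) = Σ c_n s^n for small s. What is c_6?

Substitute the inner expansion into the outer series and collect powers.
g(0) = 1
g′(0) = 1
g′′(0) = 2
g′′′(0) = 8
g^(4)(0) = 40
g^(5)(0) = 256
g^(6)(0) = 1952

122/45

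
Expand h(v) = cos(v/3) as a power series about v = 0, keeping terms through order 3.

Differentiate repeatedly and evaluate at the center.

1 - v^2/18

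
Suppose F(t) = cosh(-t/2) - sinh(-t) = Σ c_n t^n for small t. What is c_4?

1/384

Add the two expansions coefficient-wise.
F(0) = 1
F′(0) = 1
F′′(0) = 1/4
F′′′(0) = 1
F^(4)(0) = 1/16
So c_4 = F^(4)(0)/4! = 1/384.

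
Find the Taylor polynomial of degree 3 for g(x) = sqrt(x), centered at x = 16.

[(x - 16)^0] = 4;  [(x - 16)^1] = 1/8;  [(x - 16)^2] = -1/512;  [(x - 16)^3] = 1/16384.

(x - 16)^3/16384 - (x - 16)^2/512 + (x - 16)/8 + 4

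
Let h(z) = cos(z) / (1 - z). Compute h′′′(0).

Use 1/(1 - r) = Σ r^k on the denominator, then take the Cauchy product.
From the series, [z^3] h = 1/2; multiply by 3! = 6 to get 3.

3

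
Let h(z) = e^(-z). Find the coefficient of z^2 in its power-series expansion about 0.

1/2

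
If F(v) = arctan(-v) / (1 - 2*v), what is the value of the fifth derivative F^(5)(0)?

-1784

Use 1/(1 - r) = Σ r^k on the denominator, then take the Cauchy product.
The coefficient of v^5 in the expansion is -223/15, so F^(5)(0) = 5! * (-223/15) = -1784.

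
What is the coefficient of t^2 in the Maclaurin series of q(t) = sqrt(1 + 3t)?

Compute the successive derivatives at the expansion point and divide by k!.
[t^0] = 1;  [t^1] = 3/2;  [t^2] = -9/8.
So c_2 = q′′(0)/2! = -9/8.

-9/8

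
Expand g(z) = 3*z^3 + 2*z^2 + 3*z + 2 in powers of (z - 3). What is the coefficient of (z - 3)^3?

g(3) = 110
g′(3) = 96
g′′(3) = 58
g′′′(3) = 18
So c_3 = g′′′(3)/3! = 3.

3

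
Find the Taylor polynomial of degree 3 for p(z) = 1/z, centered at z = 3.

-(z - 3)^3/81 + (z - 3)^2/27 - (z - 3)/9 + 1/3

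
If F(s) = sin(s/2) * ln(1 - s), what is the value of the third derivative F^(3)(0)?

Take the Cauchy product of the two expansions.
From the series, [s^3] F = -1/4; multiply by 3! = 6 to get -3/2.

-3/2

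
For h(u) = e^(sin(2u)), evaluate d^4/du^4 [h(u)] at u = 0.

-48

Let u equal the inner series; expand the outer function in u and truncate.
The coefficient of u^4 in the expansion is -2, so h^(4)(0) = 4! * (-2) = -48.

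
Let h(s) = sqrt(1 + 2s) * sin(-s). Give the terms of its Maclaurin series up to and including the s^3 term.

Write out both Maclaurin series and multiply, keeping only the needed powers.
h(0) = 0
h′(0) = -1
h′′(0) = -2
h′′′(0) = 4
Dividing each by k! gives the coefficients c_0, ..., c_3.

2*s^3/3 - s^2 - s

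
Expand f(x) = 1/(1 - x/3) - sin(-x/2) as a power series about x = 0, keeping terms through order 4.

x^4/81 + 7*x^3/432 + x^2/9 + 5*x/6 + 1

Expand each term separately and add.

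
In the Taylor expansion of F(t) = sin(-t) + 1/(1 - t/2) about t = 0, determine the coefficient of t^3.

7/24

Combine the two series term by term.
[t^0] = 1;  [t^1] = -1/2;  [t^2] = 1/4;  [t^3] = 7/24.
So c_3 = F′′′(0)/3! = 7/24.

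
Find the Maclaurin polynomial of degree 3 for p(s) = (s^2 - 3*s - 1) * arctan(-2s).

-14*s^3/3 + 6*s^2 + 2*s

Multiply each power in the prefactor through the base expansion.
[s^0] = 0;  [s^1] = 2;  [s^2] = 6;  [s^3] = -14/3.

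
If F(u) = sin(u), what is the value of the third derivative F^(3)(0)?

The coefficient of u^3 in the expansion is -1/6, so F′′′(0) = 3! * (-1/6) = -1.

-1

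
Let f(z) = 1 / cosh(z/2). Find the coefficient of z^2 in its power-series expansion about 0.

Divide the numerator series by the denominator series (power-series long division).

-1/8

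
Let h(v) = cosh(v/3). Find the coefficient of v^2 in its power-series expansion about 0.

1/18

h(0) = 1
h′(0) = 0
h′′(0) = 1/9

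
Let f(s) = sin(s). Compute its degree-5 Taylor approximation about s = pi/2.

(s - pi/2)^4/24 - (s - pi/2)^2/2 + 1

f(pi/2) = 1
f′(pi/2) = 0
f′′(pi/2) = -1
f′′′(pi/2) = 0
f^(4)(pi/2) = 1
f^(5)(pi/2) = 0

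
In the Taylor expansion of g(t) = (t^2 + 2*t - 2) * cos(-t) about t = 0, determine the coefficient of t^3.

Shift and add copies of the series according to the polynomial's terms.
g(0) = -2
g′(0) = 2
g′′(0) = 4
g′′′(0) = -6
So c_3 = g′′′(0)/3! = -1.

-1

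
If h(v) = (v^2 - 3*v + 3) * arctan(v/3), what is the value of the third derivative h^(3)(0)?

Distribute the polynomial across the series and collect like powers.
The coefficient of v^3 in the expansion is 8/27, so h′′′(0) = 3! * (8/27) = 16/9.

16/9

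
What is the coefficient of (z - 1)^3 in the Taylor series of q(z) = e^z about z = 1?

e/6

[(z - 1)^0] = e;  [(z - 1)^1] = e;  [(z - 1)^2] = e/2;  [(z - 1)^3] = e/6.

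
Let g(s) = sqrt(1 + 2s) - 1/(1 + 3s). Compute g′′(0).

Add the two expansions coefficient-wise.
From the series, [s^2] g = -19/2; multiply by 2! = 2 to get -19.

-19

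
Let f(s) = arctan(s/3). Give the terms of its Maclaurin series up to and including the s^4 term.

Differentiate repeatedly and evaluate at the center.
f(0) = 0
f′(0) = 1/3
f′′(0) = 0
f′′′(0) = -2/27
f^(4)(0) = 0

-s^3/81 + s/3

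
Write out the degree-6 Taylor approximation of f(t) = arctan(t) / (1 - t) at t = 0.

Multiply the numerator's expansion by the denominator's geometric series.
f(0) = 0
f′(0) = 1
f′′(0) = 2
f′′′(0) = 4
f^(4)(0) = 16
f^(5)(0) = 104
f^(6)(0) = 624

13*t^6/15 + 13*t^5/15 + 2*t^4/3 + 2*t^3/3 + t^2 + t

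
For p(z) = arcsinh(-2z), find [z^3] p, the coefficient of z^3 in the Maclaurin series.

4/3

p(0) = 0
p′(0) = -2
p′′(0) = 0
p′′′(0) = 8
So c_3 = p′′′(0)/3! = 4/3.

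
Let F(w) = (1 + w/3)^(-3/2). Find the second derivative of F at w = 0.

5/12

Apply the Taylor formula c_k = f^(k)(a)/k!.
From the series, [w^2] F = 5/24; multiply by 2! = 2 to get 5/12.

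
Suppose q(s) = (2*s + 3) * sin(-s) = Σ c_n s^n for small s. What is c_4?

Distribute the polynomial across the series and collect like powers.
q(0) = 0
q′(0) = -3
q′′(0) = -4
q′′′(0) = 3
q^(4)(0) = 8
So c_4 = q^(4)(0)/4! = 1/3.

1/3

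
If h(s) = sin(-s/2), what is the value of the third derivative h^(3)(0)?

Compute the successive derivatives at the expansion point and divide by k!.
The coefficient of s^3 in the expansion is 1/48, so h′′′(0) = 3! * (1/48) = 1/8.

1/8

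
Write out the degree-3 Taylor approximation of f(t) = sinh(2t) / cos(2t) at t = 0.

16*t^3/3 + 2*t

Divide the numerator series by the denominator series (power-series long division).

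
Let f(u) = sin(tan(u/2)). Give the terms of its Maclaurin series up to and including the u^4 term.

u^3/48 + u/2

Compose series: expand the inner function first, then feed it into the outer expansion.
f(0) = 0
f′(0) = 1/2
f′′(0) = 0
f′′′(0) = 1/8
f^(4)(0) = 0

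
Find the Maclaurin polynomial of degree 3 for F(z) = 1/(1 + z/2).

-z^3/8 + z^2/4 - z/2 + 1

F(0) = 1
F′(0) = -1/2
F′′(0) = 1/2
F′′′(0) = -3/4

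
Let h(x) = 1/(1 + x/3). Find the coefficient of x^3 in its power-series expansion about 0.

-1/27

c_3 = h′′′(0)/3! = -1/27.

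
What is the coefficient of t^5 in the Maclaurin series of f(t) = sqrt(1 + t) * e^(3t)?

4277/1280

Multiply the two series term by term and collect like powers.
[t^0] = 1;  [t^1] = 7/2;  [t^2] = 47/8;  [t^3] = 103/16;  [t^4] = 667/128;  [t^5] = 4277/1280.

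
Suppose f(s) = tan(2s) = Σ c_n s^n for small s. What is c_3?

f(0) = 0
f′(0) = 2
f′′(0) = 0
f′′′(0) = 16
So c_3 = f′′′(0)/3! = 8/3.

8/3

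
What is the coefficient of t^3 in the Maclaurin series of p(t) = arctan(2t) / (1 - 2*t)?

Use 1/(1 - r) = Σ r^k on the denominator, then take the Cauchy product.
[t^0] = 0;  [t^1] = 2;  [t^2] = 4;  [t^3] = 16/3.

16/3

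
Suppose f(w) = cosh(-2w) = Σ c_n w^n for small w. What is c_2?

Apply the Taylor formula c_k = f^(k)(a)/k!.
[w^0] = 1;  [w^1] = 0;  [w^2] = 2.
So c_2 = f′′(0)/2! = 2.

2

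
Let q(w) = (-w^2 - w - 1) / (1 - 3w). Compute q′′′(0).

Shift and add copies of the series according to the polynomial's terms.
From the series, [w^3] q = -39; multiply by 3! = 6 to get -234.

-234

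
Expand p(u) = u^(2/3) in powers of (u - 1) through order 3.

4*(u - 1)^3/81 - (u - 1)^2/9 + 2*(u - 1)/3 + 1

p(1) = 1
p′(1) = 2/3
p′′(1) = -2/9
p′′′(1) = 8/27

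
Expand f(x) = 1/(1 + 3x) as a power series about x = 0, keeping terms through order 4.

Differentiate repeatedly and evaluate at the center.
f(0) = 1
f′(0) = -3
f′′(0) = 18
f′′′(0) = -162
f^(4)(0) = 1944
Dividing each by k! gives the coefficients c_0, ..., c_4.

81*x^4 - 27*x^3 + 9*x^2 - 3*x + 1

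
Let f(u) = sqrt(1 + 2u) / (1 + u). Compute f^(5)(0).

300

Write out both Maclaurin series and multiply, keeping only the needed powers.
From the series, [u^5] f = 5/2; multiply by 5! = 120 to get 300.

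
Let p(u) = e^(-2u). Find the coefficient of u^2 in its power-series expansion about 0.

2

[u^0] = 1;  [u^1] = -2;  [u^2] = 2.
So c_2 = p′′(0)/2! = 2.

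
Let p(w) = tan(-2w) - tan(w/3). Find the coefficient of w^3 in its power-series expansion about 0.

Expand each term separately and add.

-217/81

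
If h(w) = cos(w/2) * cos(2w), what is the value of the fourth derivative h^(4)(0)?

353/16

Multiply the two series term by term and collect like powers.
From the series, [w^4] h = 353/384; multiply by 4! = 24 to get 353/16.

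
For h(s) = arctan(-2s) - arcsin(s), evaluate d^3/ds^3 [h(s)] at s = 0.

15

Expand each term separately and add.
The coefficient of s^3 in the expansion is 5/2, so h′′′(0) = 3! * (5/2) = 15.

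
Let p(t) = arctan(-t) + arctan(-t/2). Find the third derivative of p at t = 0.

Expand each term separately and add.
The coefficient of t^3 in the expansion is 3/8, so p′′′(0) = 3! * (3/8) = 9/4.

9/4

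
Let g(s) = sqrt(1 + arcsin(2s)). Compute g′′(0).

-1

Compose series: expand the inner function first, then feed it into the outer expansion.
The coefficient of s^2 in the expansion is -1/2, so g′′(0) = 2! * (-1/2) = -1.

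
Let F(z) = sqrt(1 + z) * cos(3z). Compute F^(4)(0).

1497/16

Expand each factor separately, then convolve coefficients.
The coefficient of z^4 in the expansion is 499/128, so F^(4)(0) = 4! * (499/128) = 1497/16.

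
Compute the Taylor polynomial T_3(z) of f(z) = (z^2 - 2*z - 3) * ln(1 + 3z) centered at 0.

Shift and add copies of the series according to the polynomial's terms.
f(0) = 0
f′(0) = -9
f′′(0) = 15
f′′′(0) = -90
Dividing each by k! gives the coefficients c_0, ..., c_3.

-15*z^3 + 15*z^2/2 - 9*z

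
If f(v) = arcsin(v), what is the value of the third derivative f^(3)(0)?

Apply the Taylor formula c_k = f^(k)(a)/k!.
From the series, [v^3] f = 1/6; multiply by 3! = 6 to get 1.

1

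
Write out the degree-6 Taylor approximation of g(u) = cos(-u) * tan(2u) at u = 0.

Multiply the two series term by term and collect like powers.
g(0) = 0
g′(0) = 2
g′′(0) = 0
g′′′(0) = 10
g^(4)(0) = 0
g^(5)(0) = 362
g^(6)(0) = 0

181*u^5/60 + 5*u^3/3 + 2*u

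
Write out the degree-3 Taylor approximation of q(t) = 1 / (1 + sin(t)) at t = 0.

Write 1/(1+u) = 1 - u + u^2 - u^3 + ... and substitute the series for u.
q(0) = 1
q′(0) = -1
q′′(0) = 2
q′′′(0) = -5
Then c_k = q^(k)(0)/k! gives each Taylor coefficient.

-5*t^3/6 + t^2 - t + 1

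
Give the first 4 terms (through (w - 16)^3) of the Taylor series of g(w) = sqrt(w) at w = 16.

g(16) = 4
g′(16) = 1/8
g′′(16) = -1/256
g′′′(16) = 3/8192

(w - 16)^3/16384 - (w - 16)^2/512 + (w - 16)/8 + 4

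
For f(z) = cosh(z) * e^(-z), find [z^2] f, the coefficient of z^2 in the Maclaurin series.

1

Take the Cauchy product of the two expansions.
[z^0] = 1;  [z^1] = -1;  [z^2] = 1.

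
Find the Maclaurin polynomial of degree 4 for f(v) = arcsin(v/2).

v^3/48 + v/2

Apply the Taylor formula c_k = f^(k)(a)/k!.
f(0) = 0
f′(0) = 1/2
f′′(0) = 0
f′′′(0) = 1/8
f^(4)(0) = 0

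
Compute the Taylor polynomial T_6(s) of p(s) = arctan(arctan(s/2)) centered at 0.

Compose series: expand the inner function first, then feed it into the outer expansion.

11*s^5/480 - s^3/12 + s/2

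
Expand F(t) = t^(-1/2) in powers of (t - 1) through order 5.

Use the known series and substitute for the argument.
F(1) = 1
F′(1) = -1/2
F′′(1) = 3/4
F′′′(1) = -15/8
F^(4)(1) = 105/16
F^(5)(1) = -945/32
Then c_k = F^(k)(1)/k! gives each Taylor coefficient.

-63*(t - 1)^5/256 + 35*(t - 1)^4/128 - 5*(t - 1)^3/16 + 3*(t - 1)^2/8 - (t - 1)/2 + 1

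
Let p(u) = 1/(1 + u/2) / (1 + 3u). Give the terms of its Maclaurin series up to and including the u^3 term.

Write out both Maclaurin series and multiply, keeping only the needed powers.
p(0) = 1
p′(0) = -7/2
p′′(0) = 43/2
p′′′(0) = -777/4
Then c_k = p^(k)(0)/k! gives each Taylor coefficient.

-259*u^3/8 + 43*u^2/4 - 7*u/2 + 1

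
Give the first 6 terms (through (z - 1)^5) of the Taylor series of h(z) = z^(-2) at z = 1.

-6*(z - 1)^5 + 5*(z - 1)^4 - 4*(z - 1)^3 + 3*(z - 1)^2 - 2*(z - 1) + 1

h(1) = 1
h′(1) = -2
h′′(1) = 6
h′′′(1) = -24
h^(4)(1) = 120
h^(5)(1) = -720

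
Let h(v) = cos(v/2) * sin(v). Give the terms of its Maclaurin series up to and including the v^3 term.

-7*v^3/24 + v

Multiply the two series term by term and collect like powers.
h(0) = 0
h′(0) = 1
h′′(0) = 0
h′′′(0) = -7/4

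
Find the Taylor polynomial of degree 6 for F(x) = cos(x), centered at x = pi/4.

-sqrt(2)*(x - pi/4)^6/1440 - sqrt(2)*(x - pi/4)^5/240 + sqrt(2)*(x - pi/4)^4/48 + sqrt(2)*(x - pi/4)^3/12 - sqrt(2)*(x - pi/4)^2/4 - sqrt(2)*(x - pi/4)/2 + sqrt(2)/2

[(x - pi/4)^0] = sqrt(2)/2;  [(x - pi/4)^1] = -sqrt(2)/2;  [(x - pi/4)^2] = -sqrt(2)/4;  [(x - pi/4)^3] = sqrt(2)/12;  [(x - pi/4)^4] = sqrt(2)/48;  [(x - pi/4)^5] = -sqrt(2)/240;  [(x - pi/4)^6] = -sqrt(2)/1440.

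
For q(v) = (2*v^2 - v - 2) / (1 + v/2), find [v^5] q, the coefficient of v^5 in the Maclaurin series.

-1/4

Distribute the polynomial across the series and collect like powers.
q(0) = -2
q′(0) = 0
q′′(0) = 4
q′′′(0) = -6
q^(4)(0) = 12
q^(5)(0) = -30
Then c_k = q^(k)(0)/k! gives each Taylor coefficient.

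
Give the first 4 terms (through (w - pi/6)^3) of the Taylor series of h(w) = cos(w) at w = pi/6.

[(w - pi/6)^0] = sqrt(3)/2;  [(w - pi/6)^1] = -1/2;  [(w - pi/6)^2] = -sqrt(3)/4;  [(w - pi/6)^3] = 1/12.

(w - pi/6)^3/12 - sqrt(3)*(w - pi/6)^2/4 - (w - pi/6)/2 + sqrt(3)/2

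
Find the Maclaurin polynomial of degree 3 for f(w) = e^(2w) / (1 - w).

Write out both Maclaurin series and multiply, keeping only the needed powers.
[w^0] = 1;  [w^1] = 3;  [w^2] = 5;  [w^3] = 19/3.

19*w^3/3 + 5*w^2 + 3*w + 1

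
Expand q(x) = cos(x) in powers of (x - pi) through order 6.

Compute the successive derivatives at the expansion point and divide by k!.
q(pi) = -1
q′(pi) = 0
q′′(pi) = 1
q′′′(pi) = 0
q^(4)(pi) = -1
q^(5)(pi) = 0
q^(6)(pi) = 1
The Taylor polynomial is Σ q^(k)(pi)/k! · (x - pi)^k.

(x - pi)^6/720 - (x - pi)^4/24 + (x - pi)^2/2 - 1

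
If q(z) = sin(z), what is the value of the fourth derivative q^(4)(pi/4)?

The coefficient of (z - pi/4)^4 in the expansion is sqrt(2)/48, so q^(4)(pi/4) = 4! * (sqrt(2)/48) = sqrt(2)/2.

sqrt(2)/2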